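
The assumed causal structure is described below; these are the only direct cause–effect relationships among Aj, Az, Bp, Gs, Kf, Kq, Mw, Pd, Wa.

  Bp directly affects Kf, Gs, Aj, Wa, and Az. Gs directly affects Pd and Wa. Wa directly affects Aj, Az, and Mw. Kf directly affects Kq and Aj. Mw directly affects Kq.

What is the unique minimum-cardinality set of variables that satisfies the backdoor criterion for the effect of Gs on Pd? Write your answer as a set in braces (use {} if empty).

Variables eligible for adjustment (non-descendants of Gs, excluding Gs and Pd): {Bp, Kf}.
Backdoor paths from Gs to Pd:
  (none)
With no backdoor paths the empty set already satisfies the criterion, and it is trivially minimal.

{}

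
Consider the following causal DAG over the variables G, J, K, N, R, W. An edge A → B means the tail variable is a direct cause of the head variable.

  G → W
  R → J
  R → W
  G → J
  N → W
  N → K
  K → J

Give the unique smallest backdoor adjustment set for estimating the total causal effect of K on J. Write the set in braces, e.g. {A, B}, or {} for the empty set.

Variables eligible for adjustment (non-descendants of K, excluding K and J): {G, N, R, W}.
Backdoor paths from K to J:
  P1: K <- N -> W <- R -> J
  P2: K <- N -> W <- G -> J
Each backdoor path contains an unconditioned collider, so every path is already blocked with the empty conditioning set:
  P1: blocked at collider W (neither it nor any descendant is in the conditioning set).
  P2: blocked at collider W (neither it nor any descendant is in the conditioning set).
The empty set is therefore the unique smallest valid set.

{}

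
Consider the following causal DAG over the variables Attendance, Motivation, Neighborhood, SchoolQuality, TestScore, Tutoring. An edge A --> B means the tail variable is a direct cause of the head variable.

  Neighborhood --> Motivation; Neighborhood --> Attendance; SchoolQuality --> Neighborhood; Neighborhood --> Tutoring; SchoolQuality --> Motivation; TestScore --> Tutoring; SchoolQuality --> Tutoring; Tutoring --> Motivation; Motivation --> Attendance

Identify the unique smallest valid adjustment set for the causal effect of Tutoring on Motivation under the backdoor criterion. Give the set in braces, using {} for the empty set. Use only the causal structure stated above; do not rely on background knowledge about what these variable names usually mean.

{Neighborhood, SchoolQuality}

Variables eligible for adjustment (non-descendants of Tutoring, excluding Tutoring and Motivation): {Neighborhood, SchoolQuality, TestScore}.
Backdoor paths from Tutoring to Motivation:
  P1: Tutoring <- SchoolQuality -> Neighborhood -> Motivation
  P2: Tutoring <- SchoolQuality -> Neighborhood -> Attendance <- Motivation
  P3: Tutoring <- SchoolQuality -> Motivation
  P4: Tutoring <- Neighborhood <- SchoolQuality -> Motivation
  P5: Tutoring <- Neighborhood -> Motivation
  P6: Tutoring <- Neighborhood -> Attendance <- Motivation
The empty set is not sufficient: P1 (Tutoring <- SchoolQuality -> Neighborhood -> Motivation) has no collider blocking it and no conditioned non-collider, so it is open.
Try {Neighborhood, SchoolQuality}:
  P1: blocked at fork node SchoolQuality ∈ conditioning set.
  P2: blocked at fork node SchoolQuality ∈ conditioning set.
  P3: blocked at fork node SchoolQuality ∈ conditioning set.
  P4: blocked at chain node Neighborhood ∈ conditioning set.
  P5: blocked at fork node Neighborhood ∈ conditioning set.
  P6: blocked at fork node Neighborhood ∈ conditioning set.
{Neighborhood, SchoolQuality} contains no descendant of Tutoring and blocks every backdoor path.
Every element of {Neighborhood, SchoolQuality} is needed (dropping Neighborhood leaves P5 open; dropping SchoolQuality leaves P3 open), so no proper subset is valid.
Among all size-2 subsets of the eligible variables, only {Neighborhood, SchoolQuality} blocks every backdoor path, so it is the unique smallest valid adjustment set.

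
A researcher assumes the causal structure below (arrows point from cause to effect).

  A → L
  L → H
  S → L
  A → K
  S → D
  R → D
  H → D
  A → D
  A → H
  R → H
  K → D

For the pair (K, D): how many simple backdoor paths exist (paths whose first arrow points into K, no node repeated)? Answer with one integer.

A backdoor path from K to D is any simple undirected path whose first edge points into K (i.e. leaves K via a parent).
Parents of K: {A}.
Enumerating:
  P1: K <- A -> L <- S -> D
  P2: K <- A -> L -> H <- R -> D
  P3: K <- A -> L -> H -> D
  P4: K <- A -> H <- R -> D
  P5: K <- A -> H <- L <- S -> D
  P6: K <- A -> H -> D
  P7: K <- A -> D
That exhausts the simple backdoor paths. Count: 7.

7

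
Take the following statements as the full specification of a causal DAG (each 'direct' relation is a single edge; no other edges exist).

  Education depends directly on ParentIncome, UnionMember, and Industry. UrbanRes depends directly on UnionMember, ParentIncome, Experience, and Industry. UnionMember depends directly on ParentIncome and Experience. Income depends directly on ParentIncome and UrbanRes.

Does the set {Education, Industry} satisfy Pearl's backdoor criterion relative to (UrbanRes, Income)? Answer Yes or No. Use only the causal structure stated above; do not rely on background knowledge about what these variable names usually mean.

No

Backdoor paths from UrbanRes to Income (paths whose first edge points into UrbanRes):
  P1: UrbanRes <- ParentIncome -> Income
  P2: UrbanRes <- Industry -> Education <- ParentIncome -> Income
  P3: UrbanRes <- Industry -> Education <- UnionMember <- ParentIncome -> Income
  P4: UrbanRes <- Experience -> UnionMember <- ParentIncome -> Income
  P5: UrbanRes <- Experience -> UnionMember -> Education <- ParentIncome -> Income
  P6: UrbanRes <- UnionMember <- ParentIncome -> Income
  P7: UrbanRes <- UnionMember -> Education <- ParentIncome -> Income
Condition 1 (no descendant of UrbanRes in the set): holds — descendants of UrbanRes are {Income}; none are in {Education, Industry}.
Condition 2 (every backdoor path blocked by {Education, Industry}):
  P1: open — no interior node is in the conditioning set.
  P2: blocked at fork node Industry ∈ conditioning set.
  P3: blocked at fork node Industry ∈ conditioning set.
  P4: open — collider(s) UnionMember are conditioned on (or have a conditioned descendant) and no non-collider on the path is in the set.
  P5: open — collider(s) Education are conditioned on (or have a conditioned descendant) and no non-collider on the path is in the set.
  P6: open — no interior node is in the conditioning set.
  P7: open — collider(s) Education are conditioned on (or have a conditioned descendant) and no non-collider on the path is in the set.
{Education, Industry} does not satisfy the backdoor criterion.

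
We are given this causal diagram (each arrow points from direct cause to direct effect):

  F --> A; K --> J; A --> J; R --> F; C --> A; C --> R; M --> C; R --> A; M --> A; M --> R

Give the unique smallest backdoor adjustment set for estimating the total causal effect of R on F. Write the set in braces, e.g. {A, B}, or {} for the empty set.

Variables eligible for adjustment (non-descendants of R, excluding R and F): {C, K, M}.
Backdoor paths from R to F:
  P1: R <- M -> C -> A <- F
  P2: R <- M -> A <- F
  P3: R <- C <- M -> A <- F
  P4: R <- C -> A <- F
Each backdoor path contains an unconditioned collider, so every path is already blocked with the empty conditioning set:
  P1: blocked at collider A (neither it nor any descendant is in the conditioning set).
  P2: blocked at collider A (neither it nor any descendant is in the conditioning set).
  P3: blocked at collider A (neither it nor any descendant is in the conditioning set).
  P4: blocked at collider A (neither it nor any descendant is in the conditioning set).
The empty set is therefore the unique smallest valid set.

{}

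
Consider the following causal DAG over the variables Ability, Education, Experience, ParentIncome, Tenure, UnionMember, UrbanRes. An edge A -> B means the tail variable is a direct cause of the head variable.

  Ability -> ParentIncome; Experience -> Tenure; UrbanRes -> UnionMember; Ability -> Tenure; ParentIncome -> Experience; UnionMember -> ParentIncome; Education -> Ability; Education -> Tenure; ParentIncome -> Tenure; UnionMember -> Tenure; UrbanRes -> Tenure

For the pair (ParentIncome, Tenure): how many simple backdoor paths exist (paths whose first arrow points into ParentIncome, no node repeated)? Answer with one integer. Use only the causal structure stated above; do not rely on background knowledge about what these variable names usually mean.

4

A backdoor path from ParentIncome to Tenure is any simple undirected path whose first edge points into ParentIncome (i.e. leaves ParentIncome via a parent).
Parents of ParentIncome: {Ability, UnionMember}.
Enumerating:
  P1: ParentIncome <- UnionMember <- UrbanRes -> Tenure
  P2: ParentIncome <- UnionMember -> Tenure
  P3: ParentIncome <- Ability <- Education -> Tenure
  P4: ParentIncome <- Ability -> Tenure
That exhausts the simple backdoor paths. Count: 4.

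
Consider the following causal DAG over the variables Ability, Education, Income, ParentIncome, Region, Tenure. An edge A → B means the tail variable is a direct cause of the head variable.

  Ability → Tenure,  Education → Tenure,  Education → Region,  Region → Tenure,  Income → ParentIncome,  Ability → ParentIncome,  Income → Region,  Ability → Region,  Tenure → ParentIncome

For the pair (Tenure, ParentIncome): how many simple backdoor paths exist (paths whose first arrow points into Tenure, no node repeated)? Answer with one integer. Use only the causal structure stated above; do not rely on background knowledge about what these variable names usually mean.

6

A backdoor path from Tenure to ParentIncome is any simple undirected path whose first edge points into Tenure (i.e. leaves Tenure via a parent).
Parents of Tenure: {Ability, Education, Region}.
Enumerating:
  P1: Tenure <- Education -> Region <- Income -> ParentIncome
  P2: Tenure <- Education -> Region <- Ability -> ParentIncome
  P3: Tenure <- Ability -> Region <- Income -> ParentIncome
  P4: Tenure <- Ability -> ParentIncome
  P5: Tenure <- Region <- Income -> ParentIncome
  P6: Tenure <- Region <- Ability -> ParentIncome
That exhausts the simple backdoor paths. Count: 6.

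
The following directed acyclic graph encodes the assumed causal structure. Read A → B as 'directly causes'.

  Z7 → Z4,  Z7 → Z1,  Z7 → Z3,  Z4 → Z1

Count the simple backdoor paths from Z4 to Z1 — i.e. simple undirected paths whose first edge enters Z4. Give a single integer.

A backdoor path from Z4 to Z1 is any simple undirected path whose first edge points into Z4 (i.e. leaves Z4 via a parent).
Parents of Z4: {Z7}.
Enumerating:
  P1: Z4 <- Z7 -> Z1
That exhausts the simple backdoor paths. Count: 1.

1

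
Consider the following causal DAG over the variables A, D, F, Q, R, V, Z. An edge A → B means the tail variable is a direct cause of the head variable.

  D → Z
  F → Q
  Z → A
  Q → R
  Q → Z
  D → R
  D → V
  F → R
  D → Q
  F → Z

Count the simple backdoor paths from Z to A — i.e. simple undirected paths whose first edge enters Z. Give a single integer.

0

A backdoor path from Z to A is any simple undirected path whose first edge points into Z (i.e. leaves Z via a parent).
Parents of Z: {D, F, Q}.
No simple path from any parent of Z reaches A without revisiting Z, so there are no backdoor paths.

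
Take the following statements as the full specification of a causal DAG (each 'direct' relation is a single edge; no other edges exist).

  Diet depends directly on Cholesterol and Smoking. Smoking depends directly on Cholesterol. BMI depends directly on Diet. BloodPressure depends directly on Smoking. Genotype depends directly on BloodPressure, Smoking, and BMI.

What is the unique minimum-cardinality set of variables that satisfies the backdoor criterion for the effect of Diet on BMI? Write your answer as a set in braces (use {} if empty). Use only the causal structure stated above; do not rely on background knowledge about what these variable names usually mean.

{}

Variables eligible for adjustment (non-descendants of Diet, excluding Diet and BMI): {BloodPressure, Cholesterol, Smoking}.
Backdoor paths from Diet to BMI:
  P1: Diet <- Cholesterol -> Smoking -> BloodPressure -> Genotype <- BMI
  P2: Diet <- Cholesterol -> Smoking -> Genotype <- BMI
  P3: Diet <- Smoking -> BloodPressure -> Genotype <- BMI
  P4: Diet <- Smoking -> Genotype <- BMI
Each backdoor path contains an unconditioned collider, so every path is already blocked with the empty conditioning set:
  P1: blocked at collider Genotype (neither it nor any descendant is in the conditioning set).
  P2: blocked at collider Genotype (neither it nor any descendant is in the conditioning set).
  P3: blocked at collider Genotype (neither it nor any descendant is in the conditioning set).
  P4: blocked at collider Genotype (neither it nor any descendant is in the conditioning set).
The empty set is therefore the unique smallest valid set.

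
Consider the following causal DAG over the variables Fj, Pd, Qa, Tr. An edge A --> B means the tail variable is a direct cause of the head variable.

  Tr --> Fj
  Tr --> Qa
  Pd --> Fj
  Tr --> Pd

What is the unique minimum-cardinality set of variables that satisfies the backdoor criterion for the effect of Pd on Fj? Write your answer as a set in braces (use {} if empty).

Variables eligible for adjustment (non-descendants of Pd, excluding Pd and Fj): {Qa, Tr}.
Backdoor paths from Pd to Fj:
  P1: Pd <- Tr -> Fj
The empty set is not sufficient: P1 (Pd <- Tr -> Fj) has no collider blocking it and no conditioned non-collider, so it is open.
Try {Tr}:
  P1: blocked at fork node Tr ∈ conditioning set.
{Tr} contains no descendant of Pd and blocks every backdoor path.
No other singleton works — e.g. {Qa} leaves P1 open — so {Tr} is the unique smallest valid adjustment set.

{Tr}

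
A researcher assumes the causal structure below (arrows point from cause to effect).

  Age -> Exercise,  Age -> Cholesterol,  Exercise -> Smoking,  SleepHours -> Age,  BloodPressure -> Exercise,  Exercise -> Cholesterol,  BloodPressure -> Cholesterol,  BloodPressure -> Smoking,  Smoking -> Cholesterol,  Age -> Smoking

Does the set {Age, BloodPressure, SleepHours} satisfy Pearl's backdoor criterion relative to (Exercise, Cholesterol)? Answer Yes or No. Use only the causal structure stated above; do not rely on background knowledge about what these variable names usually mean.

Yes

Backdoor paths from Exercise to Cholesterol (paths whose first edge points into Exercise):
  P1: Exercise <- Age -> Smoking <- BloodPressure -> Cholesterol
  P2: Exercise <- Age -> Smoking -> Cholesterol
  P3: Exercise <- Age -> Cholesterol
  P4: Exercise <- BloodPressure -> Smoking <- Age -> Cholesterol
  P5: Exercise <- BloodPressure -> Smoking -> Cholesterol
  P6: Exercise <- BloodPressure -> Cholesterol
Condition 1 (no descendant of Exercise in the set): holds — descendants of Exercise are {Cholesterol, Smoking}; none are in {Age, BloodPressure, SleepHours}.
Condition 2 (every backdoor path blocked by {Age, BloodPressure, SleepHours}):
  P1: blocked at fork node Age ∈ conditioning set.
  P2: blocked at fork node Age ∈ conditioning set.
  P3: blocked at fork node Age ∈ conditioning set.
  P4: blocked at fork node BloodPressure ∈ conditioning set.
  P5: blocked at fork node BloodPressure ∈ conditioning set.
  P6: blocked at fork node BloodPressure ∈ conditioning set.
{Age, BloodPressure, SleepHours} satisfies the backdoor criterion.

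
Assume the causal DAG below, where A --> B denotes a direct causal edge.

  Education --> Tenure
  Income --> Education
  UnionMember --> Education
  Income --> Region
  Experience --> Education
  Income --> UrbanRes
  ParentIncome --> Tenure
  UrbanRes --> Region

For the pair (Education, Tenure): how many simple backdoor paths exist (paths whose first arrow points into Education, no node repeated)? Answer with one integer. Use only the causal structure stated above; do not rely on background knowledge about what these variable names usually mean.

A backdoor path from Education to Tenure is any simple undirected path whose first edge points into Education (i.e. leaves Education via a parent).
Parents of Education: {Experience, Income, UnionMember}.
No simple path from any parent of Education reaches Tenure without revisiting Education, so there are no backdoor paths.

0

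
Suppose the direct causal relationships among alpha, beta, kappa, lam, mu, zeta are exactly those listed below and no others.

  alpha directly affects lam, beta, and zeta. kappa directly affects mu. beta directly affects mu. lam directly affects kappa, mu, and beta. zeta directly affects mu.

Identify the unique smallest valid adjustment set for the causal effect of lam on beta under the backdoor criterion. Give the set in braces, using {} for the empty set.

{alpha}

Variables eligible for adjustment (non-descendants of lam, excluding lam and beta): {alpha, zeta}.
Backdoor paths from lam to beta:
  P1: lam <- alpha -> beta
  P2: lam <- alpha -> zeta -> mu <- beta
The empty set is not sufficient: P1 (lam <- alpha -> beta) has no collider blocking it and no conditioned non-collider, so it is open.
Try {alpha}:
  P1: blocked at fork node alpha ∈ conditioning set.
  P2: blocked at fork node alpha ∈ conditioning set.
{alpha} contains no descendant of lam and blocks every backdoor path.
No other singleton works — e.g. {zeta} leaves P1 open — so {alpha} is the unique smallest valid adjustment set.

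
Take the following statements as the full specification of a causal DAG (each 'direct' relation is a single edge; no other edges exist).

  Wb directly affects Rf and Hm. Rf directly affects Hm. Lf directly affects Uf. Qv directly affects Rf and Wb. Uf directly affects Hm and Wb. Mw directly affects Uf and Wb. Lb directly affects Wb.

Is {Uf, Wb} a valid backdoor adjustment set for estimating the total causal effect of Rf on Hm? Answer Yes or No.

Backdoor paths from Rf to Hm (paths whose first edge points into Rf):
  P1: Rf <- Qv -> Wb <- Mw -> Uf -> Hm
  P2: Rf <- Qv -> Wb <- Uf -> Hm
  P3: Rf <- Qv -> Wb -> Hm
  P4: Rf <- Wb <- Mw -> Uf -> Hm
  P5: Rf <- Wb <- Uf -> Hm
  P6: Rf <- Wb -> Hm
Condition 1 (no descendant of Rf in the set): holds — descendants of Rf are {Hm}; none are in {Uf, Wb}.
Condition 2 (every backdoor path blocked by {Uf, Wb}):
  P1: blocked at chain node Uf ∈ conditioning set.
  P2: blocked at fork node Uf ∈ conditioning set.
  P3: blocked at chain node Wb ∈ conditioning set.
  P4: blocked at chain node Wb ∈ conditioning set.
  P5: blocked at chain node Wb ∈ conditioning set.
  P6: blocked at fork node Wb ∈ conditioning set.
{Uf, Wb} satisfies the backdoor criterion.

Yes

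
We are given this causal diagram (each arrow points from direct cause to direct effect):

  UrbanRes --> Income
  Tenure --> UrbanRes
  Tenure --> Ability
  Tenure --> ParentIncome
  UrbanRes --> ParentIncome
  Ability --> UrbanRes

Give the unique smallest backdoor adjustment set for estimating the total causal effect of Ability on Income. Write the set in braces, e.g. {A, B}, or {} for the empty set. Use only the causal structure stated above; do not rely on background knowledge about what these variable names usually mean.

{Tenure}

Variables eligible for adjustment (non-descendants of Ability, excluding Ability and Income): {Tenure}.
Backdoor paths from Ability to Income:
  P1: Ability <- Tenure -> UrbanRes -> Income
  P2: Ability <- Tenure -> ParentIncome <- UrbanRes -> Income
The empty set is not sufficient: P1 (Ability <- Tenure -> UrbanRes -> Income) has no collider blocking it and no conditioned non-collider, so it is open.
Try {Tenure}:
  P1: blocked at fork node Tenure ∈ conditioning set.
  P2: blocked at fork node Tenure ∈ conditioning set.
{Tenure} contains no descendant of Ability and blocks every backdoor path.
{Tenure} is the unique smallest valid adjustment set.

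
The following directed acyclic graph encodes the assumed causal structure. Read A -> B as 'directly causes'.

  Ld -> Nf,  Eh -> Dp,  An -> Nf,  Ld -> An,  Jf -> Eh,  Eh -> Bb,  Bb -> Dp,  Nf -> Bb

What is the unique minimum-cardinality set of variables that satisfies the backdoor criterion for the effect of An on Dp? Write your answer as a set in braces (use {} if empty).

Variables eligible for adjustment (non-descendants of An, excluding An and Dp): {Eh, Jf, Ld}.
Backdoor paths from An to Dp:
  P1: An <- Ld -> Nf -> Bb <- Eh -> Dp
  P2: An <- Ld -> Nf -> Bb -> Dp
The empty set is not sufficient: P2 (An <- Ld -> Nf -> Bb -> Dp) has no collider blocking it and no conditioned non-collider, so it is open.
Try {Ld}:
  P1: blocked at fork node Ld ∈ conditioning set.
  P2: blocked at fork node Ld ∈ conditioning set.
{Ld} contains no descendant of An and blocks every backdoor path.
No other singleton works — e.g. {Jf} leaves P2 open — so {Ld} is the unique smallest valid adjustment set.

{Ld}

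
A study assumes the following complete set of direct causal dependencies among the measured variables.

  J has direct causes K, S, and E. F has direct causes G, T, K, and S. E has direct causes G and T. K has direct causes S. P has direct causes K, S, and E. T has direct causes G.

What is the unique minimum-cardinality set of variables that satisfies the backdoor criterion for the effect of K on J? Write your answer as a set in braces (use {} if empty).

{S}

Variables eligible for adjustment (non-descendants of K, excluding K and J): {E, G, S, T}.
Backdoor paths from K to J:
  P1: K <- S -> J
  P2: K <- S -> F <- G -> T -> E -> J
  P3: K <- S -> F <- G -> E -> J
  P4: K <- S -> F <- T <- G -> E -> J
  P5: K <- S -> F <- T -> E -> J
  P6: K <- S -> P <- E -> J
The empty set is not sufficient: P1 (K <- S -> J) has no collider blocking it and no conditioned non-collider, so it is open.
Try {S}:
  P1: blocked at fork node S ∈ conditioning set.
  P2: blocked at fork node S ∈ conditioning set.
  P3: blocked at fork node S ∈ conditioning set.
  P4: blocked at fork node S ∈ conditioning set.
  P5: blocked at fork node S ∈ conditioning set.
  P6: blocked at fork node S ∈ conditioning set.
{S} contains no descendant of K and blocks every backdoor path.
No other singleton works — e.g. {G} leaves P1 open — so {S} is the unique smallest valid adjustment set.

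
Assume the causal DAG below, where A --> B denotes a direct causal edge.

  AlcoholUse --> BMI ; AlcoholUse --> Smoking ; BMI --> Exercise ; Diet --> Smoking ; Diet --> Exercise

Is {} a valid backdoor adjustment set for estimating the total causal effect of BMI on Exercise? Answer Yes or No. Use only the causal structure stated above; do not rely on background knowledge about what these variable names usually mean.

Backdoor paths from BMI to Exercise (paths whose first edge points into BMI):
  P1: BMI <- AlcoholUse -> Smoking <- Diet -> Exercise
Condition 1 (no descendant of BMI in the set): holds — descendants of BMI are {Exercise}; none are in {}.
Condition 2 (every backdoor path blocked by {}):
  P1: blocked at collider Smoking (neither it nor any descendant is in the conditioning set).
{} satisfies the backdoor criterion.

Yes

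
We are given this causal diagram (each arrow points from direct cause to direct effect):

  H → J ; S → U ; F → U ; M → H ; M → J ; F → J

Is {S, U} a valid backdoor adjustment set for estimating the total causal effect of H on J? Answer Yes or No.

Backdoor paths from H to J (paths whose first edge points into H):
  P1: H <- M -> J
Condition 1 (no descendant of H in the set): holds — descendants of H are {J}; none are in {S, U}.
Condition 2 (every backdoor path blocked by {S, U}):
  P1: open — no interior node is in the conditioning set.
{S, U} does not satisfy the backdoor criterion.

No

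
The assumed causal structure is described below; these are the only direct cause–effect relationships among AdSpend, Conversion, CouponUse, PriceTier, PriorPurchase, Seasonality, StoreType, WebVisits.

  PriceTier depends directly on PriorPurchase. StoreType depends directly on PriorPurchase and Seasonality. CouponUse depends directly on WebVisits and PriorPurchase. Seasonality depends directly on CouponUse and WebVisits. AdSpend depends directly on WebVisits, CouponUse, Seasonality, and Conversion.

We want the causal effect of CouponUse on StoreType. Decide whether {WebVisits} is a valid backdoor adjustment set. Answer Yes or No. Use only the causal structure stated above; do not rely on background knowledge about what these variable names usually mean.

No

Backdoor paths from CouponUse to StoreType (paths whose first edge points into CouponUse):
  P1: CouponUse <- WebVisits -> Seasonality -> StoreType
  P2: CouponUse <- WebVisits -> AdSpend <- Seasonality -> StoreType
  P3: CouponUse <- PriorPurchase -> StoreType
Condition 1 (no descendant of CouponUse in the set): holds — descendants of CouponUse are {AdSpend, Seasonality, StoreType}; none are in {WebVisits}.
Condition 2 (every backdoor path blocked by {WebVisits}):
  P1: blocked at fork node WebVisits ∈ conditioning set.
  P2: blocked at fork node WebVisits ∈ conditioning set.
  P3: open — no interior node is in the conditioning set.
{WebVisits} does not satisfy the backdoor criterion.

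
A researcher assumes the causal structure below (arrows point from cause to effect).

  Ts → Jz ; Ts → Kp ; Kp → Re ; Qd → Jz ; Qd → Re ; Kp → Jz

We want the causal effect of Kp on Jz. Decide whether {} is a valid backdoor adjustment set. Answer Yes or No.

No

Backdoor paths from Kp to Jz (paths whose first edge points into Kp):
  P1: Kp <- Ts -> Jz
Condition 1 (no descendant of Kp in the set): holds — descendants of Kp are {Jz, Re}; none are in {}.
Condition 2 (every backdoor path blocked by {}):
  P1: open — no interior node is in the conditioning set.
{} does not satisfy the backdoor criterion.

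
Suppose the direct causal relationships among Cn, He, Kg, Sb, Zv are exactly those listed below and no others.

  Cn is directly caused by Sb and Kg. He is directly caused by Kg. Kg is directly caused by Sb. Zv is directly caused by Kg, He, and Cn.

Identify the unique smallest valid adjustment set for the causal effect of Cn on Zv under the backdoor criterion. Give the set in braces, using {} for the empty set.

Variables eligible for adjustment (non-descendants of Cn, excluding Cn and Zv): {He, Kg, Sb}.
Backdoor paths from Cn to Zv:
  P1: Cn <- Sb -> Kg -> He -> Zv
  P2: Cn <- Sb -> Kg -> Zv
  P3: Cn <- Kg -> He -> Zv
  P4: Cn <- Kg -> Zv
The empty set is not sufficient: P1 (Cn <- Sb -> Kg -> He -> Zv) has no collider blocking it and no conditioned non-collider, so it is open.
Try {Kg}:
  P1: blocked at chain node Kg ∈ conditioning set.
  P2: blocked at chain node Kg ∈ conditioning set.
  P3: blocked at fork node Kg ∈ conditioning set.
  P4: blocked at fork node Kg ∈ conditioning set.
{Kg} contains no descendant of Cn and blocks every backdoor path.
No other singleton works — e.g. {Sb} leaves P3 open — so {Kg} is the unique smallest valid adjustment set.

{Kg}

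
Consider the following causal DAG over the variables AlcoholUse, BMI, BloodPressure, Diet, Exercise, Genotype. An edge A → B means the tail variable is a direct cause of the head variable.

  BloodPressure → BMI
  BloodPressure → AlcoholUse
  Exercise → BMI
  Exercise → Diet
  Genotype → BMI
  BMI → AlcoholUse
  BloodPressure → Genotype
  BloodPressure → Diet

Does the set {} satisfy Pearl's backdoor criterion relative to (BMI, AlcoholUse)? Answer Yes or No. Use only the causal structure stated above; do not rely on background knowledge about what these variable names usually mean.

Backdoor paths from BMI to AlcoholUse (paths whose first edge points into BMI):
  P1: BMI <- Exercise -> Diet <- BloodPressure -> AlcoholUse
  P2: BMI <- BloodPressure -> AlcoholUse
  P3: BMI <- Genotype <- BloodPressure -> AlcoholUse
Condition 1 (no descendant of BMI in the set): holds — descendants of BMI are {AlcoholUse}; none are in {}.
Condition 2 (every backdoor path blocked by {}):
  P1: blocked at collider Diet (neither it nor any descendant is in the conditioning set).
  P2: open — no interior node is in the conditioning set.
  P3: open — no interior node is in the conditioning set.
{} does not satisfy the backdoor criterion.

No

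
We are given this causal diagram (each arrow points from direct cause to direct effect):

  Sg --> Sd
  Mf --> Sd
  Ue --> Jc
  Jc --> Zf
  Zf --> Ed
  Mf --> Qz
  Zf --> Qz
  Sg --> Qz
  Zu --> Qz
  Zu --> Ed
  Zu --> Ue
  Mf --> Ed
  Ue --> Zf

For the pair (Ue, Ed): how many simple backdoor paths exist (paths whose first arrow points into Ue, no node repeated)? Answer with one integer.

A backdoor path from Ue to Ed is any simple undirected path whose first edge points into Ue (i.e. leaves Ue via a parent).
Parents of Ue: {Zu}.
Enumerating:
  P1: Ue <- Zu -> Ed
  P2: Ue <- Zu -> Qz <- Sg -> Sd <- Mf -> Ed
  P3: Ue <- Zu -> Qz <- Mf -> Ed
  P4: Ue <- Zu -> Qz <- Zf -> Ed
That exhausts the simple backdoor paths. Count: 4.

4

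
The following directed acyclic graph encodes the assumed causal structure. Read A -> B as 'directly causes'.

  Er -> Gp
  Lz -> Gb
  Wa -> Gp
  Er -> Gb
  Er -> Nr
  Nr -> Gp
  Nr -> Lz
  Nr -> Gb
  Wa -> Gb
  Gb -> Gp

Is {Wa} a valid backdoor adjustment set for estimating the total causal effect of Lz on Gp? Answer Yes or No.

Backdoor paths from Lz to Gp (paths whose first edge points into Lz):
  P1: Lz <- Nr <- Er -> Gb <- Wa -> Gp
  P2: Lz <- Nr <- Er -> Gb -> Gp
  P3: Lz <- Nr <- Er -> Gp
  P4: Lz <- Nr -> Gb <- Er -> Gp
  P5: Lz <- Nr -> Gb <- Wa -> Gp
  P6: Lz <- Nr -> Gb -> Gp
  P7: Lz <- Nr -> Gp
Condition 1 (no descendant of Lz in the set): holds — descendants of Lz are {Gb, Gp}; none are in {Wa}.
Condition 2 (every backdoor path blocked by {Wa}):
  P1: blocked at collider Gb (neither it nor any descendant is in the conditioning set).
  P2: open — no interior node is in the conditioning set.
  P3: open — no interior node is in the conditioning set.
  P4: blocked at collider Gb (neither it nor any descendant is in the conditioning set).
  P5: blocked at collider Gb (neither it nor any descendant is in the conditioning set).
  P6: open — no interior node is in the conditioning set.
  P7: open — no interior node is in the conditioning set.
{Wa} does not satisfy the backdoor criterion.

No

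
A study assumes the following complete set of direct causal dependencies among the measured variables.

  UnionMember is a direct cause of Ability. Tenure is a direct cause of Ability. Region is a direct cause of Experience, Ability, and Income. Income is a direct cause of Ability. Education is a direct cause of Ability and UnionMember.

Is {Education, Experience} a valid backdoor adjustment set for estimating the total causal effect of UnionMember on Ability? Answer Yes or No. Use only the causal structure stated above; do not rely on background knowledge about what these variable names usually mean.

Backdoor paths from UnionMember to Ability (paths whose first edge points into UnionMember):
  P1: UnionMember <- Education -> Ability
Condition 1 (no descendant of UnionMember in the set): holds — descendants of UnionMember are {Ability}; none are in {Education, Experience}.
Condition 2 (every backdoor path blocked by {Education, Experience}):
  P1: blocked at fork node Education ∈ conditioning set.
{Education, Experience} satisfies the backdoor criterion.

Yes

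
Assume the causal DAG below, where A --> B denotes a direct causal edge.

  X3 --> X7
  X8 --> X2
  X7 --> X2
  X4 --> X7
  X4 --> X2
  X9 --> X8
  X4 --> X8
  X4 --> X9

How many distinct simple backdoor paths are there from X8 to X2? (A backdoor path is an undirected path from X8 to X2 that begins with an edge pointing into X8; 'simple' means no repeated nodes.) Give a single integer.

4

A backdoor path from X8 to X2 is any simple undirected path whose first edge points into X8 (i.e. leaves X8 via a parent).
Parents of X8: {X4, X9}.
Enumerating:
  P1: X8 <- X4 -> X7 -> X2
  P2: X8 <- X4 -> X2
  P3: X8 <- X9 <- X4 -> X7 -> X2
  P4: X8 <- X9 <- X4 -> X2
That exhausts the simple backdoor paths. Count: 4.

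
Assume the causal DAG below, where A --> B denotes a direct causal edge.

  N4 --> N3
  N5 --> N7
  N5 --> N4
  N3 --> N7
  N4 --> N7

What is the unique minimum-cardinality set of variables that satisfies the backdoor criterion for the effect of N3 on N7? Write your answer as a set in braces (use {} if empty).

Variables eligible for adjustment (non-descendants of N3, excluding N3 and N7): {N4, N5}.
Backdoor paths from N3 to N7:
  P1: N3 <- N4 <- N5 -> N7
  P2: N3 <- N4 -> N7
The empty set is not sufficient: P1 (N3 <- N4 <- N5 -> N7) has no collider blocking it and no conditioned non-collider, so it is open.
Try {N4}:
  P1: blocked at chain node N4 ∈ conditioning set.
  P2: blocked at fork node N4 ∈ conditioning set.
{N4} contains no descendant of N3 and blocks every backdoor path.
No other singleton works — e.g. {N5} leaves P2 open — so {N4} is the unique smallest valid adjustment set.

{N4}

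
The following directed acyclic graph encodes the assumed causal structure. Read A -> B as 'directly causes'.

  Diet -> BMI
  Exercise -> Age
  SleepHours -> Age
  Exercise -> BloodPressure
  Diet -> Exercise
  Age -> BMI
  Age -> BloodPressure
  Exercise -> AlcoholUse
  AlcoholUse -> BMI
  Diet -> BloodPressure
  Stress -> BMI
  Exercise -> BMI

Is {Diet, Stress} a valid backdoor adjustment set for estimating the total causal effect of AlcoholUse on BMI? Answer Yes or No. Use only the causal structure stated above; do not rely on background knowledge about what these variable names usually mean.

No

Backdoor paths from AlcoholUse to BMI (paths whose first edge points into AlcoholUse):
  P1: AlcoholUse <- Exercise <- Diet -> BloodPressure <- Age -> BMI
  P2: AlcoholUse <- Exercise <- Diet -> BMI
  P3: AlcoholUse <- Exercise -> Age -> BloodPressure <- Diet -> BMI
  P4: AlcoholUse <- Exercise -> Age -> BMI
  P5: AlcoholUse <- Exercise -> BloodPressure <- Diet -> BMI
  P6: AlcoholUse <- Exercise -> BloodPressure <- Age -> BMI
  P7: AlcoholUse <- Exercise -> BMI
Condition 1 (no descendant of AlcoholUse in the set): holds — descendants of AlcoholUse are {BMI}; none are in {Diet, Stress}.
Condition 2 (every backdoor path blocked by {Diet, Stress}):
  P1: blocked at fork node Diet ∈ conditioning set.
  P2: blocked at fork node Diet ∈ conditioning set.
  P3: blocked at collider BloodPressure (neither it nor any descendant is in the conditioning set).
  P4: open — no interior node is in the conditioning set.
  P5: blocked at collider BloodPressure (neither it nor any descendant is in the conditioning set).
  P6: blocked at collider BloodPressure (neither it nor any descendant is in the conditioning set).
  P7: open — no interior node is in the conditioning set.
{Diet, Stress} does not satisfy the backdoor criterion.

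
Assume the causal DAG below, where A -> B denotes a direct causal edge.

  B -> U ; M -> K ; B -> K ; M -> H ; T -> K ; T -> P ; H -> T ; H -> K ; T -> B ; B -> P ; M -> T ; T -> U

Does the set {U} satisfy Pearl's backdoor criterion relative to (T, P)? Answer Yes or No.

No

Backdoor paths from T to P (paths whose first edge points into T):
  P1: T <- M -> H -> K <- B -> P
  P2: T <- M -> K <- B -> P
  P3: T <- H <- M -> K <- B -> P
  P4: T <- H -> K <- B -> P
Condition 1 (no descendant of T in the set): FAILS — U is a descendant of T.
Condition 2 (every backdoor path blocked by {U}):
  P1: blocked at collider K (neither it nor any descendant is in the conditioning set).
  P2: blocked at collider K (neither it nor any descendant is in the conditioning set).
  P3: blocked at collider K (neither it nor any descendant is in the conditioning set).
  P4: blocked at collider K (neither it nor any descendant is in the conditioning set).
{U} does not satisfy the backdoor criterion.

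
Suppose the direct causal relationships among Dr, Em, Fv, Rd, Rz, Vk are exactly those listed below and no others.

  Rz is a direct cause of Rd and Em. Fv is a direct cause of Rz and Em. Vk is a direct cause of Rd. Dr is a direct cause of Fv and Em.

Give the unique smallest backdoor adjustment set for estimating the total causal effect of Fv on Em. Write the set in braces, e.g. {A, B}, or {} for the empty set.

{Dr}

Variables eligible for adjustment (non-descendants of Fv, excluding Fv and Em): {Dr, Vk}.
Backdoor paths from Fv to Em:
  P1: Fv <- Dr -> Em
The empty set is not sufficient: P1 (Fv <- Dr -> Em) has no collider blocking it and no conditioned non-collider, so it is open.
Try {Dr}:
  P1: blocked at fork node Dr ∈ conditioning set.
{Dr} contains no descendant of Fv and blocks every backdoor path.
No other singleton works — e.g. {Vk} leaves P1 open — so {Dr} is the unique smallest valid adjustment set.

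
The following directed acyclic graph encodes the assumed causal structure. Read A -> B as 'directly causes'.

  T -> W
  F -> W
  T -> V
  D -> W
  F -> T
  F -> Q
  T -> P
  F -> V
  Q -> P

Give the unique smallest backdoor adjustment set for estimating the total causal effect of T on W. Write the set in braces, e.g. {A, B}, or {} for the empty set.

Variables eligible for adjustment (non-descendants of T, excluding T and W): {D, F, Q}.
Backdoor paths from T to W:
  P1: T <- F -> W
The empty set is not sufficient: P1 (T <- F -> W) has no collider blocking it and no conditioned non-collider, so it is open.
Try {F}:
  P1: blocked at fork node F ∈ conditioning set.
{F} contains no descendant of T and blocks every backdoor path.
No other singleton works — e.g. {Q} leaves P1 open — so {F} is the unique smallest valid adjustment set.

{F}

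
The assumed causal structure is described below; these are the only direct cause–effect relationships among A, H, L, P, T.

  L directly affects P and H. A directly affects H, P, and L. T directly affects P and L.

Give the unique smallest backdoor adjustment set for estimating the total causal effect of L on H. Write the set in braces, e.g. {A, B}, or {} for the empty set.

{A}

Variables eligible for adjustment (non-descendants of L, excluding L and H): {A, T}.
Backdoor paths from L to H:
  P1: L <- T -> P <- A -> H
  P2: L <- A -> H
The empty set is not sufficient: P2 (L <- A -> H) has no collider blocking it and no conditioned non-collider, so it is open.
Try {A}:
  P1: blocked at collider P (neither it nor any descendant is in the conditioning set).
  P2: blocked at fork node A ∈ conditioning set.
{A} contains no descendant of L and blocks every backdoor path.
No other singleton works — e.g. {T} leaves P2 open — so {A} is the unique smallest valid adjustment set.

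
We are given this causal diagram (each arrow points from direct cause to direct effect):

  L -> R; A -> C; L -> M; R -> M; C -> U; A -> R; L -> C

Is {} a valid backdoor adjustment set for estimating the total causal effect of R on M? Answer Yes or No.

No

Backdoor paths from R to M (paths whose first edge points into R):
  P1: R <- L -> M
  P2: R <- A -> C <- L -> M
Condition 1 (no descendant of R in the set): holds — descendants of R are {M}; none are in {}.
Condition 2 (every backdoor path blocked by {}):
  P1: open — no interior node is in the conditioning set.
  P2: blocked at collider C (neither it nor any descendant is in the conditioning set).
{} does not satisfy the backdoor criterion.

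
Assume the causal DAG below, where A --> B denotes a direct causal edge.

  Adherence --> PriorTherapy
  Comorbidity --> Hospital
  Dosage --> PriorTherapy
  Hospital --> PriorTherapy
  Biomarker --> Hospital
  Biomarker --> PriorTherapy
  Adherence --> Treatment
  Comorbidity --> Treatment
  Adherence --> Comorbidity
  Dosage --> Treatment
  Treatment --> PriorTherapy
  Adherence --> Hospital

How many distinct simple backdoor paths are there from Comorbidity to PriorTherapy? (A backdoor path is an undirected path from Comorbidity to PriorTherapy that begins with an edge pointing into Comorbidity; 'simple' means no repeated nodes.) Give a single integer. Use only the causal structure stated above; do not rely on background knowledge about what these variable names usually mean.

5

A backdoor path from Comorbidity to PriorTherapy is any simple undirected path whose first edge points into Comorbidity (i.e. leaves Comorbidity via a parent).
Parents of Comorbidity: {Adherence}.
Enumerating:
  P1: Comorbidity <- Adherence -> Hospital <- Biomarker -> PriorTherapy
  P2: Comorbidity <- Adherence -> Hospital -> PriorTherapy
  P3: Comorbidity <- Adherence -> Treatment <- Dosage -> PriorTherapy
  P4: Comorbidity <- Adherence -> Treatment -> PriorTherapy
  P5: Comorbidity <- Adherence -> PriorTherapy
That exhausts the simple backdoor paths. Count: 5.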